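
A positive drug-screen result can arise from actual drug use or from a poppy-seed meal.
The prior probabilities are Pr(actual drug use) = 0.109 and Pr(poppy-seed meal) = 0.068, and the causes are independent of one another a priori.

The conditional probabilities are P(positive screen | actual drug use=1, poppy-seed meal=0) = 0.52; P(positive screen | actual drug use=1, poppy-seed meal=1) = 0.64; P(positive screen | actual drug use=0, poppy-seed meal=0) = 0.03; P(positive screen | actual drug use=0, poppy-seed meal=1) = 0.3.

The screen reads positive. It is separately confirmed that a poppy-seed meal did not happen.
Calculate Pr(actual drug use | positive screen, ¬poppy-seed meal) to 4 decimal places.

Weight on actual drug use=true, given the evidence: 0.52·0.109 = 0.056680
Normalizer over all consistent configurations: 0.03·0.891 + 0.52·0.109 = 0.083410
Posterior = 0.056680 / 0.083410 ≈ 0.6795

Pr(actual drug use | positive screen, ¬poppy-seed meal) ≈ 0.6795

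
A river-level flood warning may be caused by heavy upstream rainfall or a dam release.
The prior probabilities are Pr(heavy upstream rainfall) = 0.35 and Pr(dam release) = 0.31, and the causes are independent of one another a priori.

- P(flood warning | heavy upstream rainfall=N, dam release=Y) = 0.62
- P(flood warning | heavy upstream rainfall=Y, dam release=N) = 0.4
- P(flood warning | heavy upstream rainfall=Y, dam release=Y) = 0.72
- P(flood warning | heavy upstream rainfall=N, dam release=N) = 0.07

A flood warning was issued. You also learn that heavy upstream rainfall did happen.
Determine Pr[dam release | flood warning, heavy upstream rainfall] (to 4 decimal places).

Pr[dam release | flood warning, heavy upstream rainfall] ≈ 0.4471

For the numerator, keep only dam release=true terms: 0.72*0.31 = 0.223200
The normalizing constant is 0.4*0.69 + 0.72*0.31 = 0.499200
P(dam release | flood warning, heavy upstream rainfall) = 0.223200/0.499200 ≈ 0.4471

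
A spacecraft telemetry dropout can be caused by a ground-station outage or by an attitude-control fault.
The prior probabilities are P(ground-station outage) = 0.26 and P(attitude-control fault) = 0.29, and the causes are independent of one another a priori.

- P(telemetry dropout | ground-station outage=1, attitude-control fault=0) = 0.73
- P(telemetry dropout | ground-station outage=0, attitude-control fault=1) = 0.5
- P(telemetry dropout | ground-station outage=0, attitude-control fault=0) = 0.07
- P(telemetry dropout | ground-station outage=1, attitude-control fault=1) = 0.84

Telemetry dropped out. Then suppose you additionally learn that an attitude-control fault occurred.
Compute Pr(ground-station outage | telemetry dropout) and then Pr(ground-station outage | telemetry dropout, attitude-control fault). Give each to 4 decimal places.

P(telemetry dropout) = 0.07×0.74×0.71 + 0.5×0.74×0.29 + 0.73×0.26×0.71 + 0.84×0.26×0.29 = 0.036778 + 0.107300 + 0.134758 + 0.063336 = 0.342172
Of this, 0.198094 comes from 0.134758 + 0.063336 (the ground-station outage=true cases).
So P(ground-station outage | telemetry dropout) = 0.198094/0.342172 ≈ 0.5789.

With the extra evidence:
P(telemetry dropout | attitude-control fault) = 0.5·0.74 + 0.84·0.26 = 0.370000 + 0.218400 = 0.588400
Of this, 0.218400 comes from 0.84·0.26 (the ground-station outage=true cases).
Hence the posterior is 0.218400/0.588400 ≈ 0.3712.

Pr(ground-station outage | telemetry dropout) ≈ 0.5789; Pr(ground-station outage | telemetry dropout, attitude-control fault) ≈ 0.3712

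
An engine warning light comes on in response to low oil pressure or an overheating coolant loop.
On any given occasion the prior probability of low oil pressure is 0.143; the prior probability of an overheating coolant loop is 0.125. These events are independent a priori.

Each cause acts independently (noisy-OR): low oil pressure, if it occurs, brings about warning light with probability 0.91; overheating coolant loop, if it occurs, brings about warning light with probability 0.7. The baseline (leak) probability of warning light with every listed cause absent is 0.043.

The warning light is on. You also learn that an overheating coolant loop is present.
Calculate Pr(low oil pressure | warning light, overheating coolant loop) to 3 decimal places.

Under noisy-OR, P(warning light | causes) = 1 − (1−0.043)·∏(1−qᵢ) over the active causes.
P(warning light | overheating coolant loop) = 0.7129·0.857 + 0.974161·0.143 = 0.610955 + 0.139305 = 0.750260
Restricting to configurations with low oil pressure present: 0.974161·0.143 = 0.139305.
P(low oil pressure | warning light, overheating coolant loop) = 0.139305 / 0.750260 ≈ 0.186

Pr(low oil pressure | warning light, overheating coolant loop) ≈ 0.186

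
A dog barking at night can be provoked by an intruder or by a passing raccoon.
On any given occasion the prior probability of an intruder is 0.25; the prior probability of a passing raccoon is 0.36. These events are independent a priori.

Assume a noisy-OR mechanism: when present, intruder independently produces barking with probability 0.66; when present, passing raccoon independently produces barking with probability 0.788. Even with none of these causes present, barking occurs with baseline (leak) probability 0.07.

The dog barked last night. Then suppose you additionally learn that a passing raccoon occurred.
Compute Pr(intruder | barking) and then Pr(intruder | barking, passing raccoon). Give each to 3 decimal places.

Pr(intruder | barking) ≈ 0.436; Pr(intruder | barking, passing raccoon) ≈ 0.279

Under noisy-OR, P(barking | causes) = 1 − (1−0.07)·∏(1−qᵢ) over the active causes.
Sum P(barking|·) weighted by the priors over the 4 (intruder, passing raccoon) configurations:
  P(barking) = 0.07×0.75×0.64 + 0.80284×0.75×0.36 + 0.6838×0.25×0.64 + 0.932966×0.25×0.36
        = 0.033600 + 0.216767 + 0.109408 + 0.083967 = 0.443742
Configurations with intruder contribute 0.193375, so
  P(intruder | barking) = 0.193375 / 0.443742 ≈ 0.436

Now condition on the additional information:
P(barking | passing raccoon) = 0.80284×0.75 + 0.932966×0.25 = 0.602130 + 0.233241 = 0.835371
The intruder-present share is 0.932966×0.25 = 0.233241.
P(intruder | barking, passing raccoon) = 0.233241 / 0.835371 ≈ 0.279
— passing raccoon explains away the evidence for intruder.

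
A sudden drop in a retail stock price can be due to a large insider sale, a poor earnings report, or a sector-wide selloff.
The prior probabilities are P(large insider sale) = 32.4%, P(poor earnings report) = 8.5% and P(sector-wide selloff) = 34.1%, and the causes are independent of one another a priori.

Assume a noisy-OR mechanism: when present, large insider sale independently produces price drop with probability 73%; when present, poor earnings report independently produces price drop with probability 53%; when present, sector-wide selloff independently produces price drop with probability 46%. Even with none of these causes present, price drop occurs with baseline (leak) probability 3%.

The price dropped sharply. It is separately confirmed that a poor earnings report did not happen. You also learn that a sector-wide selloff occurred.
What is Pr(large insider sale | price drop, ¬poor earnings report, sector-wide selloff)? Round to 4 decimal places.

Under noisy-OR, P(price drop | causes) = 1 − (1−0.03)·∏(1−qᵢ) over the active causes.
P(price drop | ¬poor earnings report, sector-wide selloff) = 0.4762*0.676 + 0.858574*0.324 = 0.321911 + 0.278178 = 0.600089
The large insider sale-present share is 0.858574*0.324 = 0.278178.
P(large insider sale | price drop, ¬poor earnings report, sector-wide selloff) = 0.278178 / 0.600089 ≈ 0.4636

Pr(large insider sale | price drop, ¬poor earnings report, sector-wide selloff) ≈ 0.4636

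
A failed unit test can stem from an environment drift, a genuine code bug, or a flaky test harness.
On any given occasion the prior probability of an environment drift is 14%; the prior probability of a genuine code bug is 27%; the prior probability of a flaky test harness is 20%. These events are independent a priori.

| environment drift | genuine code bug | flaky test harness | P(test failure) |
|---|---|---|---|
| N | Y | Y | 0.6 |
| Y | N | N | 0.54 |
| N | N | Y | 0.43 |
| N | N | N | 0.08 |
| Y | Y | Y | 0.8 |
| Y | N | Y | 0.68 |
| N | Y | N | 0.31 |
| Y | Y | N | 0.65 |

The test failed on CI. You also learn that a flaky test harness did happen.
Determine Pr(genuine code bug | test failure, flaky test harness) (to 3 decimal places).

Numerator (weight on configurations with genuine code bug): 0.139320 + 0.030240 = 0.169560
Denominator P(test failure | flaky test harness): 0.43·0.86·0.73 + 0.6·0.86·0.27 + 0.68·0.14·0.73 + 0.8·0.14·0.27 = 0.509010
Posterior = 0.169560 / 0.509010 ≈ 0.333

Pr(genuine code bug | test failure, flaky test harness) ≈ 0.333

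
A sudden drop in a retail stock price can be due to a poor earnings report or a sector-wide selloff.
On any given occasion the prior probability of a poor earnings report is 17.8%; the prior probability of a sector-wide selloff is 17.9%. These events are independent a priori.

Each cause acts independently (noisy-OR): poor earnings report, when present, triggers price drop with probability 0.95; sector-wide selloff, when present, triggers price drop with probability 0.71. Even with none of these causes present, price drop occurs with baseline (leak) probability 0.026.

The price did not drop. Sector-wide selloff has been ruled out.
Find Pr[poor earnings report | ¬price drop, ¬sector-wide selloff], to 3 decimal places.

Pr[poor earnings report | ¬price drop, ¬sector-wide selloff] ≈ 0.011

Under noisy-OR, P(price drop | causes) = 1 − (1−0.026)·∏(1−qᵢ) over the active causes.
For the numerator, keep only poor earnings report=true terms: 0.0487·0.178 = 0.008669
Normalizer over all consistent configurations: 0.974·0.822 + 0.0487·0.178 = 0.809297
P(poor earnings report | ¬price drop, ¬sector-wide selloff) = 0.008669/0.809297 ≈ 0.011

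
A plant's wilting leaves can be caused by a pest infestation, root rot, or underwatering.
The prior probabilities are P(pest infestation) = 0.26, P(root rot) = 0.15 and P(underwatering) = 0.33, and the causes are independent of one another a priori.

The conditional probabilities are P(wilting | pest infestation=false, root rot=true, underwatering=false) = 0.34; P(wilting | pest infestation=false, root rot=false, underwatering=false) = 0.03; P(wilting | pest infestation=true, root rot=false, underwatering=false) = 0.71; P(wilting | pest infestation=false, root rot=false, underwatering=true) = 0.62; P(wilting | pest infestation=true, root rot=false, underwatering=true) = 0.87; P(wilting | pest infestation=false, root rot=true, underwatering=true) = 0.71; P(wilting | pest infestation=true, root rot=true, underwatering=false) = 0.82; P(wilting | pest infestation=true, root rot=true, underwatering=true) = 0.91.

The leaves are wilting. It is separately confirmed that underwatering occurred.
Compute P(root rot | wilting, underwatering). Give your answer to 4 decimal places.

P(root rot | wilting, underwatering) ≈ 0.1641

Sum P(wilting|·) weighted by the priors over the 4 (pest infestation, root rot) configurations:
  P(wilting | underwatering) = 0.62*0.74*0.85 + 0.71*0.74*0.15 + 0.87*0.26*0.85 + 0.91*0.26*0.15
        = 0.389980 + 0.078810 + 0.192270 + 0.035490 = 0.696550
The terms with root rot present sum to 0.114300, so
  P(root rot | wilting, underwatering) = 0.114300 / 0.696550 ≈ 0.1641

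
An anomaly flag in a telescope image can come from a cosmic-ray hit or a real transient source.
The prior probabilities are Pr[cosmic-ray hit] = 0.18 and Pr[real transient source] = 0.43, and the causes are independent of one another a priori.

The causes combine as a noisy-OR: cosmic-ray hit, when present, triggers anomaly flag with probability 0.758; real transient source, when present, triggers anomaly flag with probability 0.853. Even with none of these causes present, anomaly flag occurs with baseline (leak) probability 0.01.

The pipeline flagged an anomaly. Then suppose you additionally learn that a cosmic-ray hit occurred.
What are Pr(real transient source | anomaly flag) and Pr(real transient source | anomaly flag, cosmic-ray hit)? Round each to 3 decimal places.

Pr(real transient source | anomaly flag) ≈ 0.820; Pr(real transient source | anomaly flag, cosmic-ray hit) ≈ 0.489

Under noisy-OR, P(anomaly flag | causes) = 1 − (1−0.01)·∏(1−qᵢ) over the active causes.
Enumerate the 4 (cosmic-ray hit, real transient source) configurations and weight by the priors:
  P(anomaly flag) = 0.01·0.82·0.57 + 0.85447·0.82·0.43 + 0.76042·0.18·0.57 + 0.964782·0.18·0.43
        = 0.004674 + 0.301286 + 0.078019 + 0.074674 = 0.458653
Configurations with real transient source contribute 0.375960, so
  P(real transient source | anomaly flag) = 0.375960 / 0.458653 ≈ 0.820

Now condition on the additional information:
By total probability over both values of real transient source:
  P(anomaly flag | cosmic-ray hit) = 0.76042·0.57 + 0.964782·0.43
        = 0.433439 + 0.414856 = 0.848295
Configurations with real transient source contribute 0.414856, so
  P(real transient source | anomaly flag, cosmic-ray hit) = 0.414856 / 0.848295 ≈ 0.489
This is intercausal reasoning (explaining away): once cosmic-ray hit accounts for the anomaly flag, real transient source becomes less likely.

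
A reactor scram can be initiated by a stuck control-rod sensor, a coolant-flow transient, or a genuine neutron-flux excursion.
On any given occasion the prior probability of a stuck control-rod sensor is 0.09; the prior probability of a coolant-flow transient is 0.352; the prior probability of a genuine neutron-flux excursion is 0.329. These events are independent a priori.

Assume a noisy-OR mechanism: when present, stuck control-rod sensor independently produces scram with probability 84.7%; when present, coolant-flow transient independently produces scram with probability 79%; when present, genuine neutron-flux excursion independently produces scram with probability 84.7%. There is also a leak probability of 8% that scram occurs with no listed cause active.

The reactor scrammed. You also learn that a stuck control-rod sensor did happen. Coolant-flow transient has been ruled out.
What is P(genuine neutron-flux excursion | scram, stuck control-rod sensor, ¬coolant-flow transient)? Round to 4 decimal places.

Under noisy-OR, P(scram | causes) = 1 − (1−0.08)·∏(1−qᵢ) over the active causes.
Weight on genuine neutron-flux excursion=true, given the evidence: 0.978464*0.329 = 0.321915
The normalizing constant is 0.85924*0.671 + 0.978464*0.329 = 0.898465
Posterior = 0.321915 / 0.898465 ≈ 0.3583

P(genuine neutron-flux excursion | scram, stuck control-rod sensor, ¬coolant-flow transient) ≈ 0.3583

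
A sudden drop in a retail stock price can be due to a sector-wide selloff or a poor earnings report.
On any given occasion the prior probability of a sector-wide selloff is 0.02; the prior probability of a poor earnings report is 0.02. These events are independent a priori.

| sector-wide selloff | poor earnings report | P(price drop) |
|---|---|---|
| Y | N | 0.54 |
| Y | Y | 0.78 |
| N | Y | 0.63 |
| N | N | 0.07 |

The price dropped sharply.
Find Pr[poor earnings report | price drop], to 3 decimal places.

Pr[poor earnings report | price drop] ≈ 0.140

P(price drop) = 0.07·0.98·0.98 + 0.63·0.98·0.02 + 0.54·0.02·0.98 + 0.78·0.02·0.02 = 0.067228 + 0.012348 + 0.010584 + 0.000312 = 0.090472
Restricting to configurations with poor earnings report present: 0.012348 + 0.000312 = 0.012660.
Hence the posterior is 0.012660/0.090472 ≈ 0.140.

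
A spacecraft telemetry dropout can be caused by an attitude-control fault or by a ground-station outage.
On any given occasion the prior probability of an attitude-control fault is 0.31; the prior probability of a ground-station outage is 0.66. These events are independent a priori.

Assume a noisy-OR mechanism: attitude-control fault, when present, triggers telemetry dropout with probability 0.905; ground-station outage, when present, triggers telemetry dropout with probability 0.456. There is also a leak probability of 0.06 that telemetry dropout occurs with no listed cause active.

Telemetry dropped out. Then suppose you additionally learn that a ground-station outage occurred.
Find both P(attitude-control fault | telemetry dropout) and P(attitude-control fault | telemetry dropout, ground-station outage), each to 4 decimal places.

Under noisy-OR, P(telemetry dropout | causes) = 1 − (1−0.06)·∏(1−qᵢ) over the active causes.
Weight on attitude-control fault=true, given the evidence: 0.095988 + 0.194661 = 0.290649
The normalizing constant is 0.06*0.69*0.34 + 0.48864*0.69*0.66 + 0.9107*0.31*0.34 + 0.951421*0.31*0.66 = 0.527252
Posterior = 0.290649 / 0.527252 ≈ 0.5513

Now condition on the additional information:
By total probability over both values of attitude-control fault:
  P(telemetry dropout | ground-station outage) = 0.48864·0.69 + 0.951421·0.31
        = 0.337162 + 0.294941 = 0.632103
Configurations with attitude-control fault contribute 0.294941, so
  P(attitude-control fault | telemetry dropout, ground-station outage) = 0.294941 / 0.632103 ≈ 0.4666
— ground-station outage explains away the evidence for attitude-control fault.

P(attitude-control fault | telemetry dropout) ≈ 0.5513; P(attitude-control fault | telemetry dropout, ground-station outage) ≈ 0.4666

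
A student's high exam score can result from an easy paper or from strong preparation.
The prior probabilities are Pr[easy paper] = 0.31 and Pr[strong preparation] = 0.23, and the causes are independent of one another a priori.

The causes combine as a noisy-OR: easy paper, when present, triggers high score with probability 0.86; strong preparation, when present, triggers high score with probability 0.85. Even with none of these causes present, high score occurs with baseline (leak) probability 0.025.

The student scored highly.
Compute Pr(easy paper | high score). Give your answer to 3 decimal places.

Under noisy-OR, P(high score | causes) = 1 − (1−0.025)·∏(1−qᵢ) over the active causes.
P(high score) = 0.025·0.69·0.77 + 0.85375·0.69·0.23 + 0.8635·0.31·0.77 + 0.979525·0.31·0.23 = 0.013282 + 0.135490 + 0.206117 + 0.069840 = 0.424729
The easy paper-present share is 0.206117 + 0.069840 = 0.275957.
P(easy paper | high score) = 0.275957 / 0.424729 ≈ 0.650

Pr(easy paper | high score) ≈ 0.650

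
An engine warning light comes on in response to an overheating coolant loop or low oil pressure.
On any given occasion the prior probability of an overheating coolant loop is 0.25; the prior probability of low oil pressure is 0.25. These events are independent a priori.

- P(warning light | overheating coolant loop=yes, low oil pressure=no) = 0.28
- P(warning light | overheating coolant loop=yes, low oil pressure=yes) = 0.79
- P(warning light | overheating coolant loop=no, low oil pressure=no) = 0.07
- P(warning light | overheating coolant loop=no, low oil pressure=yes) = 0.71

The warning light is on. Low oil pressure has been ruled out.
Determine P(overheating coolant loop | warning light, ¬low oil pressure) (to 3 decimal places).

Weight on overheating coolant loop=true, given the evidence: 0.28×0.25 = 0.070000
The normalizing constant is 0.07×0.75 + 0.28×0.25 = 0.122500
P(overheating coolant loop | warning light, ¬low oil pressure) = 0.070000/0.122500 ≈ 0.571

P(overheating coolant loop | warning light, ¬low oil pressure) ≈ 0.571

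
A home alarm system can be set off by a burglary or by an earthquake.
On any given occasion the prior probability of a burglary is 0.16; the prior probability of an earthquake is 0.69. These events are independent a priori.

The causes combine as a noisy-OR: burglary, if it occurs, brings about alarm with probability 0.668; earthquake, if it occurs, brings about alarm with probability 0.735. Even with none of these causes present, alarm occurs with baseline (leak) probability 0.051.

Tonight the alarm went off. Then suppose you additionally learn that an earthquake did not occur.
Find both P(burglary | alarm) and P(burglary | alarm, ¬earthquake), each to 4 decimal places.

P(burglary | alarm) ≈ 0.2321; P(burglary | alarm, ¬earthquake) ≈ 0.7190

Under noisy-OR, P(alarm | causes) = 1 − (1−0.051)·∏(1−qᵢ) over the active causes.
P(alarm) = 0.051×0.84×0.31 + 0.748515×0.84×0.69 + 0.684932×0.16×0.31 + 0.916507×0.16×0.69 = 0.013280 + 0.433839 + 0.033973 + 0.101182 = 0.582274
The burglary-present share is 0.033973 + 0.101182 = 0.135155.
Hence the posterior is 0.135155/0.582274 ≈ 0.2321.

Now also conditioning on earthquake≠true:
Sum P(alarm|·) weighted by the priors over both values of burglary:
  P(alarm | ¬earthquake) = 0.051*0.84 + 0.684932*0.16
        = 0.042840 + 0.109589 = 0.152429
Keeping only the burglary-present terms gives 0.109589, so
  P(burglary | alarm, ¬earthquake) = 0.109589 / 0.152429 ≈ 0.7190
Ruling out earthquake raises the posterior on burglary — the flip side of explaining away.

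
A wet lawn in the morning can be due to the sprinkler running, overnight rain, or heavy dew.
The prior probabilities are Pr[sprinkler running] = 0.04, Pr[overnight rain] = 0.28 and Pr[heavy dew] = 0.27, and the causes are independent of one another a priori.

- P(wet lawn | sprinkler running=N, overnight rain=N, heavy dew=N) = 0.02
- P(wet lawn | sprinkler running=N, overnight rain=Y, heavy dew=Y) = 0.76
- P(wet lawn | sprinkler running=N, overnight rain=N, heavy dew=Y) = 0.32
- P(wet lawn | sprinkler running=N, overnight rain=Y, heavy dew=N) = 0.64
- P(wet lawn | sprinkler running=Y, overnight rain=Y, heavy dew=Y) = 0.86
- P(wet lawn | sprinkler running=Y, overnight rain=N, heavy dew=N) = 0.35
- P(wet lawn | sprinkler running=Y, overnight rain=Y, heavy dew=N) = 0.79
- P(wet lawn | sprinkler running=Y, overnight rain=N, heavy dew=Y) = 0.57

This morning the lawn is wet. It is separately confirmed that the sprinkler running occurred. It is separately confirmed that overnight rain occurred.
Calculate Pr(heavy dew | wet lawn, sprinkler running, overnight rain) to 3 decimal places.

P(wet lawn | sprinkler running, overnight rain) = 0.79*0.73 + 0.86*0.27 = 0.576700 + 0.232200 = 0.808900
Of this, 0.232200 comes from 0.86*0.27 (the heavy dew=true cases).
P(heavy dew | wet lawn, sprinkler running, overnight rain) = 0.232200 / 0.808900 ≈ 0.287

Pr(heavy dew | wet lawn, sprinkler running, overnight rain) ≈ 0.287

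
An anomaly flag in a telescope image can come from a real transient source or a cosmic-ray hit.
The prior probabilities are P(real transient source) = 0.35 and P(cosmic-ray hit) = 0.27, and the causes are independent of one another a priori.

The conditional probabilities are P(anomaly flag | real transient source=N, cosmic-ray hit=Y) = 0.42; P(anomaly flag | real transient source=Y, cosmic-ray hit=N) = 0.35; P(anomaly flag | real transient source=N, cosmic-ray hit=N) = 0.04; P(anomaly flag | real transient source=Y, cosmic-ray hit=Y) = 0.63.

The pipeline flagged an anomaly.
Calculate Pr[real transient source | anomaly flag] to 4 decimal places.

Pr[real transient source | anomaly flag] ≈ 0.6164

Sum P(anomaly flag|·) weighted by the priors over the 4 (real transient source, cosmic-ray hit) configurations:
  P(anomaly flag) = 0.04×0.65×0.73 + 0.42×0.65×0.27 + 0.35×0.35×0.73 + 0.63×0.35×0.27
        = 0.018980 + 0.073710 + 0.089425 + 0.059535 = 0.241650
Configurations with real transient source contribute 0.148960, so
  P(real transient source | anomaly flag) = 0.148960 / 0.241650 ≈ 0.6164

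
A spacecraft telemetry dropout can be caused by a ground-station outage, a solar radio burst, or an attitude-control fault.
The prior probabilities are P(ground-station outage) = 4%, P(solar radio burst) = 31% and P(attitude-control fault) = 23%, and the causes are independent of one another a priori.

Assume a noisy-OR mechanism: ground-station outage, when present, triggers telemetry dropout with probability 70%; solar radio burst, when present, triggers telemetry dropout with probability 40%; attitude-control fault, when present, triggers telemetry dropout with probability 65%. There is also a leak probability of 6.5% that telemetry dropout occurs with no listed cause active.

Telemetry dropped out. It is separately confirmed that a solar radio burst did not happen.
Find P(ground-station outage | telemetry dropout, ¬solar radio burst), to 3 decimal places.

P(ground-station outage | telemetry dropout, ¬solar radio burst) ≈ 0.134

Under noisy-OR, P(telemetry dropout | causes) = 1 − (1−0.065)·∏(1−qᵢ) over the active causes.
Numerator (weight on configurations with ground-station outage): 0.022161 + 0.008297 = 0.030458
Denominator P(telemetry dropout | ¬solar radio burst): 0.065*0.96*0.77 + 0.67275*0.96*0.23 + 0.7195*0.04*0.77 + 0.901825*0.04*0.23 = 0.227049
Posterior = 0.030458 / 0.227049 ≈ 0.134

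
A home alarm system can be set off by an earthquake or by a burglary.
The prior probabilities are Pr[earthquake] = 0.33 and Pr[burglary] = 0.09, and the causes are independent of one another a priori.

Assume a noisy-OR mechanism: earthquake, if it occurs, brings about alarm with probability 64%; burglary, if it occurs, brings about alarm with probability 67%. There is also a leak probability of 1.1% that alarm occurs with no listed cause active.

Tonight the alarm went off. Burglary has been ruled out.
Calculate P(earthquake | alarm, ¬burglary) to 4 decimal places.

Under noisy-OR, P(alarm | causes) = 1 − (1−0.011)·∏(1−qᵢ) over the active causes.
Weight on earthquake=true, given the evidence: 0.64396*0.33 = 0.212507
The normalizing constant is 0.011*0.67 + 0.64396*0.33 = 0.219877
P(earthquake | alarm, ¬burglary) = 0.212507/0.219877 ≈ 0.9665

P(earthquake | alarm, ¬burglary) ≈ 0.9665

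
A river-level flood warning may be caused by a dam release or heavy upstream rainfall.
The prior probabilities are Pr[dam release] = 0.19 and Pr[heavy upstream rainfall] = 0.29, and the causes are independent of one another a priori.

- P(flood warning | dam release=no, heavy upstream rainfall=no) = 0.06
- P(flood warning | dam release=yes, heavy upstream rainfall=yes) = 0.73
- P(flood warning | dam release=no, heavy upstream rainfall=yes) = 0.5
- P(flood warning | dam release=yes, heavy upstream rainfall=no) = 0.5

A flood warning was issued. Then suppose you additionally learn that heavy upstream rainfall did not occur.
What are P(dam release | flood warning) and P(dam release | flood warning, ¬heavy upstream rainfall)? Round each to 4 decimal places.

P(dam release | flood warning) ≈ 0.4147; P(dam release | flood warning, ¬heavy upstream rainfall) ≈ 0.6616

Numerator (weight on configurations with dam release): 0.067450 + 0.040223 = 0.107673
Denominator P(flood warning): 0.06×0.81×0.71 + 0.5×0.81×0.29 + 0.5×0.19×0.71 + 0.73×0.19×0.29 = 0.259629
P(dam release | flood warning) = 0.107673/0.259629 ≈ 0.4147

Now also conditioning on heavy upstream rainfall≠true:
Sum P(flood warning|·) weighted by the priors over both values of dam release:
  P(flood warning | ¬heavy upstream rainfall) = 0.06×0.81 + 0.5×0.19
        = 0.048600 + 0.095000 = 0.143600
The terms with dam release present sum to 0.095000, so
  P(dam release | flood warning, ¬heavy upstream rainfall) = 0.095000 / 0.143600 ≈ 0.6616
With heavy upstream rainfall excluded, dam release must carry more of the explanatory weight for the flood warning.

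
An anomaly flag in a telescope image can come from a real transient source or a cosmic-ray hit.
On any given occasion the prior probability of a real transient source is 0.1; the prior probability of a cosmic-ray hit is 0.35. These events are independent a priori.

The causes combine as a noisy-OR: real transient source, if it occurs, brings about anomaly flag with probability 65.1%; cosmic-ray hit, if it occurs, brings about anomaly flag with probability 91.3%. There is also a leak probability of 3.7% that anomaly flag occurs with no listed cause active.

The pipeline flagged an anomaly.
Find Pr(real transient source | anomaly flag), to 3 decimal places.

Pr(real transient source | anomaly flag) ≈ 0.199

Under noisy-OR, P(anomaly flag | causes) = 1 − (1−0.037)·∏(1−qᵢ) over the active causes.
Enumerate the 4 (real transient source, cosmic-ray hit) configurations and weight by the priors:
  P(anomaly flag) = 0.037·0.9·0.65 + 0.916219·0.9·0.35 + 0.663913·0.1·0.65 + 0.97076·0.1·0.35
        = 0.021645 + 0.288609 + 0.043154 + 0.033977 = 0.387385
Configurations with real transient source contribute 0.077131, so
  P(real transient source | anomaly flag) = 0.077131 / 0.387385 ≈ 0.199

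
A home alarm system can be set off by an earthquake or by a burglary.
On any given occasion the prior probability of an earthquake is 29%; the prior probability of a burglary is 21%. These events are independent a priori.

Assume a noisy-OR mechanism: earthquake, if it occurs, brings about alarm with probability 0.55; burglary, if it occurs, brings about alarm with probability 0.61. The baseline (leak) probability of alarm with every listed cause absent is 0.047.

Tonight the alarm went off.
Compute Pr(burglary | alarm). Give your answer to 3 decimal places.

Under noisy-OR, P(alarm | causes) = 1 − (1−0.047)·∏(1−qᵢ) over the active causes.
Weight on burglary=true, given the evidence: 0.093684 + 0.050714 = 0.144398
The normalizing constant is 0.047·0.71·0.79 + 0.62833·0.71·0.21 + 0.57115·0.29·0.79 + 0.832749·0.29·0.21 = 0.301610
P(burglary | alarm) = 0.144398/0.301610 ≈ 0.479

Pr(burglary | alarm) ≈ 0.479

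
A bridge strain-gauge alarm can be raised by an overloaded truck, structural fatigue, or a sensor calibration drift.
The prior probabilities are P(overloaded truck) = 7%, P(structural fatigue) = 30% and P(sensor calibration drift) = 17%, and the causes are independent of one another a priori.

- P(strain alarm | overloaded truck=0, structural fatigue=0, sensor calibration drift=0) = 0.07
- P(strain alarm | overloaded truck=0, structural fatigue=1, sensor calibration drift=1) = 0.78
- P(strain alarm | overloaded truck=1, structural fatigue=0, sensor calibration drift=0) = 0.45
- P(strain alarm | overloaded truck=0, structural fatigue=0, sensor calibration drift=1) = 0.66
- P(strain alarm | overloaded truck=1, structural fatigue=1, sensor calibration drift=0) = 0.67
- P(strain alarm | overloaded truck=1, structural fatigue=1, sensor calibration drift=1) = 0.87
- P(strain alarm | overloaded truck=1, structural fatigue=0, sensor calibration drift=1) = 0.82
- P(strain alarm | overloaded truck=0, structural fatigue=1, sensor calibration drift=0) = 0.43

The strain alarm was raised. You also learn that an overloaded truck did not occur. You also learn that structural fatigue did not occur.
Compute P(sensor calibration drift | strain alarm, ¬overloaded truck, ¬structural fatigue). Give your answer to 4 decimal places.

P(strain alarm | ¬overloaded truck, ¬structural fatigue) = 0.07*0.83 + 0.66*0.17 = 0.058100 + 0.112200 = 0.170300
The sensor calibration drift-present share is 0.66*0.17 = 0.112200.
So P(sensor calibration drift | strain alarm, ¬overloaded truck, ¬structural fatigue) = 0.112200/0.170300 ≈ 0.6588.

P(sensor calibration drift | strain alarm, ¬overloaded truck, ¬structural fatigue) ≈ 0.6588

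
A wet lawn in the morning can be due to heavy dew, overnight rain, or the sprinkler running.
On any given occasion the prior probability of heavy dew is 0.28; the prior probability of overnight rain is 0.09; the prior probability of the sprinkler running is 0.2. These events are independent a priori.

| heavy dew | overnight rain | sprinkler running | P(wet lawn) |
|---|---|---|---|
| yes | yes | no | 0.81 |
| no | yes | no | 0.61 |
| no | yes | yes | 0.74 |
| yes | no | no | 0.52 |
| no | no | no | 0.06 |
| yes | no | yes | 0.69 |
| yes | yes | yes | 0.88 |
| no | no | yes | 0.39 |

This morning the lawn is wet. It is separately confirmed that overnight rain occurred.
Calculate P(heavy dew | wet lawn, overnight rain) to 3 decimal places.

Weight on heavy dew=true, given the evidence: 0.181440 + 0.049280 = 0.230720
Denominator P(wet lawn | overnight rain): 0.61·0.72·0.8 + 0.74·0.72·0.2 + 0.81·0.28·0.8 + 0.88·0.28·0.2 = 0.688640
P(heavy dew | wet lawn, overnight rain) = 0.230720/0.688640 ≈ 0.335

P(heavy dew | wet lawn, overnight rain) ≈ 0.335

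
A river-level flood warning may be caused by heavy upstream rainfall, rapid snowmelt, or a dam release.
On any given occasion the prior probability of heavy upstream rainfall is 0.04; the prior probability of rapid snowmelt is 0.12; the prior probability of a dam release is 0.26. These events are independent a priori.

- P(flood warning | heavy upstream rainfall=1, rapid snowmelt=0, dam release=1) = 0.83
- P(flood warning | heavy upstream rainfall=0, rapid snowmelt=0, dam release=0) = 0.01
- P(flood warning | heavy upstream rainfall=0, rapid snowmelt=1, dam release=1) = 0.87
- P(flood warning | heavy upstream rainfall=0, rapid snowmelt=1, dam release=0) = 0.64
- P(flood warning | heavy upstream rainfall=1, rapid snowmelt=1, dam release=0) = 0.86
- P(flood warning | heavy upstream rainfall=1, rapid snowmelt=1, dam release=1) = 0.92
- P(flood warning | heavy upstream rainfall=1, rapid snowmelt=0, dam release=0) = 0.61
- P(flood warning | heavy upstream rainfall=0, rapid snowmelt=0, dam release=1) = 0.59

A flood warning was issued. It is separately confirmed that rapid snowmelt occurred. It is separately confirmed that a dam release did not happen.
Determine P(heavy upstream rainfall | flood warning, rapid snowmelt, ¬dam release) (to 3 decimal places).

P(heavy upstream rainfall | flood warning, rapid snowmelt, ¬dam release) ≈ 0.053

Weight on heavy upstream rainfall=true, given the evidence: 0.86*0.04 = 0.034400
Denominator P(flood warning | rapid snowmelt, ¬dam release): 0.64*0.96 + 0.86*0.04 = 0.648800
Posterior = 0.034400 / 0.648800 ≈ 0.053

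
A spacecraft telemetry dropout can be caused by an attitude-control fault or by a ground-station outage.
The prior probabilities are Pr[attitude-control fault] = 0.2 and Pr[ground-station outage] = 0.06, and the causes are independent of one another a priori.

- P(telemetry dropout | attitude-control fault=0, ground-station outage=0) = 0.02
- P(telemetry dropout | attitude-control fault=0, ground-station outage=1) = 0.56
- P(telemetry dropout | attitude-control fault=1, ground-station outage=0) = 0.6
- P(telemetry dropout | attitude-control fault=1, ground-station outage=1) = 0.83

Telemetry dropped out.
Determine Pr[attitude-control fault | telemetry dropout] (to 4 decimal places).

Pr[attitude-control fault | telemetry dropout] ≈ 0.7454

Sum P(telemetry dropout|·) weighted by the priors over the 4 (attitude-control fault, ground-station outage) configurations:
  P(telemetry dropout) = 0.02*0.8*0.94 + 0.56*0.8*0.06 + 0.6*0.2*0.94 + 0.83*0.2*0.06
        = 0.015040 + 0.026880 + 0.112800 + 0.009960 = 0.164680
The terms with attitude-control fault present sum to 0.122760, so
  P(attitude-control fault | telemetry dropout) = 0.122760 / 0.164680 ≈ 0.7454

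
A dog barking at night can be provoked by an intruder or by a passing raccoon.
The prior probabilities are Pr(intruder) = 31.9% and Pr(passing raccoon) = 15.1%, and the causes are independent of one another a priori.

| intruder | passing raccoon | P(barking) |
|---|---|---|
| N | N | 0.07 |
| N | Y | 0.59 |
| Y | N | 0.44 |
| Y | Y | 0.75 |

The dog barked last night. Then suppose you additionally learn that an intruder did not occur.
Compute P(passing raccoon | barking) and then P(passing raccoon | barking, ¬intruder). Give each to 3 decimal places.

P(passing raccoon | barking) ≈ 0.377; P(passing raccoon | barking, ¬intruder) ≈ 0.600

Sum P(barking|·) weighted by the priors over the 4 (intruder, passing raccoon) configurations:
  P(barking) = 0.07×0.681×0.849 + 0.59×0.681×0.151 + 0.44×0.319×0.849 + 0.75×0.319×0.151
        = 0.040472 + 0.060670 + 0.119166 + 0.036127 = 0.256435
The terms with passing raccoon present sum to 0.096797, so
  P(passing raccoon | barking) = 0.096797 / 0.256435 ≈ 0.377

Now condition on the additional information:
By total probability over both values of passing raccoon:
  P(barking | ¬intruder) = 0.07×0.849 + 0.59×0.151
        = 0.059430 + 0.089090 = 0.148520
Keeping only the passing raccoon-present terms gives 0.089090, so
  P(passing raccoon | barking, ¬intruder) = 0.089090 / 0.148520 ≈ 0.600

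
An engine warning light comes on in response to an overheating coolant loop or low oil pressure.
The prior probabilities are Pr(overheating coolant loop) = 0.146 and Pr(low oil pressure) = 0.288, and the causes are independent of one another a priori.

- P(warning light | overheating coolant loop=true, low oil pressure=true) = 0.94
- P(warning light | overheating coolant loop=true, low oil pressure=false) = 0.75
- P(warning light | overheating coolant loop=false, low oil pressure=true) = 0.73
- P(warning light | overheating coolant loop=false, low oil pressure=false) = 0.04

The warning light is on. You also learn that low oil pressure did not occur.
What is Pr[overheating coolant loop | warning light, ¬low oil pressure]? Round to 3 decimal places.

Sum P(warning light|·) weighted by the priors over both values of overheating coolant loop:
  P(warning light | ¬low oil pressure) = 0.04·0.854 + 0.75·0.146
        = 0.034160 + 0.109500 = 0.143660
The terms with overheating coolant loop present sum to 0.109500, so
  P(overheating coolant loop | warning light, ¬low oil pressure) = 0.109500 / 0.143660 ≈ 0.762

Pr[overheating coolant loop | warning light, ¬low oil pressure] ≈ 0.762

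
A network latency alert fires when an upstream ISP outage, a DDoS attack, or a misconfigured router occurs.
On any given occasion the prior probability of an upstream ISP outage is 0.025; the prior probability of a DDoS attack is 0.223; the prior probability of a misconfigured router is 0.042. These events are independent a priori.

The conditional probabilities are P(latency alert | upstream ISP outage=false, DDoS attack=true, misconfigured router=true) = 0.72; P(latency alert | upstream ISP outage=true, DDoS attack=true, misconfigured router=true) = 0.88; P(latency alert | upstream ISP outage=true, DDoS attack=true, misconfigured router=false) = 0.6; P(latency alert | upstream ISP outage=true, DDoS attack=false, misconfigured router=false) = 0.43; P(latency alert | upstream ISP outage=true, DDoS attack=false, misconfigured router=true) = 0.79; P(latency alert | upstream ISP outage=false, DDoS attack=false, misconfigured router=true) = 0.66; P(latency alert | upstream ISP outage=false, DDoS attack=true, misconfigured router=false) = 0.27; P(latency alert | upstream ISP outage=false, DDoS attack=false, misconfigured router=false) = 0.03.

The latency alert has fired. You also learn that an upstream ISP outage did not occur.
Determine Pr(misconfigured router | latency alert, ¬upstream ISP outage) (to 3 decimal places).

Pr(misconfigured router | latency alert, ¬upstream ISP outage) ≈ 0.261

P(latency alert | ¬upstream ISP outage) = 0.03·0.777·0.958 + 0.66·0.777·0.042 + 0.27·0.223·0.958 + 0.72·0.223·0.042 = 0.022331 + 0.021538 + 0.057681 + 0.006744 = 0.108294
The misconfigured router-present share is 0.021538 + 0.006744 = 0.028282.
P(misconfigured router | latency alert, ¬upstream ISP outage) = 0.028282 / 0.108294 ≈ 0.261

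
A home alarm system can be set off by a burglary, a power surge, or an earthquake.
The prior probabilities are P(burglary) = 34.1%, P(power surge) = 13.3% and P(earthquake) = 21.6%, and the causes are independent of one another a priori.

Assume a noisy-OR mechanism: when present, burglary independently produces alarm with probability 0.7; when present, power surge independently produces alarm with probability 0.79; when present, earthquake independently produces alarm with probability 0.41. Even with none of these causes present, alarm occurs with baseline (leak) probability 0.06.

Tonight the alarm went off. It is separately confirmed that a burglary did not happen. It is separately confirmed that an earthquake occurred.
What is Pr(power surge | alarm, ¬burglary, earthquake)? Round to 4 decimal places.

Under noisy-OR, P(alarm | causes) = 1 − (1−0.06)·∏(1−qᵢ) over the active causes.
P(alarm | ¬burglary, earthquake) = 0.4454×0.867 + 0.883534×0.133 = 0.386162 + 0.117510 = 0.503672
Of this, 0.117510 comes from 0.883534×0.133 (the power surge=true cases).
So P(power surge | alarm, ¬burglary, earthquake) = 0.117510/0.503672 ≈ 0.2333.

Pr(power surge | alarm, ¬burglary, earthquake) ≈ 0.2333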